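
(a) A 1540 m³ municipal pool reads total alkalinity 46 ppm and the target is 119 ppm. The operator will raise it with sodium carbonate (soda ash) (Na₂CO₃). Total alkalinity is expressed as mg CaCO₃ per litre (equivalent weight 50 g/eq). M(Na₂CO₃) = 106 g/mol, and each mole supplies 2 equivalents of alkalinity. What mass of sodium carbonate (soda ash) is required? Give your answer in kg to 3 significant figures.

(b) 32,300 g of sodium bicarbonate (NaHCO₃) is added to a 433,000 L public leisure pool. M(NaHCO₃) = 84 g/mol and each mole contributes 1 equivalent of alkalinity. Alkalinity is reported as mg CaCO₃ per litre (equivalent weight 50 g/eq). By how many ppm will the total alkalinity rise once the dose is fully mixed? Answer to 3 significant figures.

(a) Volume: 1540 m³ = 1,540,000 L.
(a) Alkalinity to add: (119 − 46) = 73 mg/L as CaCO₃ × 1,540,000 L = 112,400 g as CaCO₃.
(a) Equivalents: 112,400 g ÷ 50 g/eq = 2248 eq.
(a) Each mole of Na₂CO₃ supplies 2 eq, so 2248 / 2 = 1124 mol.
(a) Mass: 1124 mol × 106 g/mol = 119,200 g.

(b) Moles of NaHCO₃: 32,300 g ÷ 84 g/mol = 384.5 mol → 384.5 eq of alkalinity.
(b) As CaCO₃: 384.5 eq × 50 g/eq = 19,230 g.
(b) Rise: 19,230 g / 433,000 L × 1000 = 44.4 mg/L.

(a) 119 kg; (b) 44.4 ppm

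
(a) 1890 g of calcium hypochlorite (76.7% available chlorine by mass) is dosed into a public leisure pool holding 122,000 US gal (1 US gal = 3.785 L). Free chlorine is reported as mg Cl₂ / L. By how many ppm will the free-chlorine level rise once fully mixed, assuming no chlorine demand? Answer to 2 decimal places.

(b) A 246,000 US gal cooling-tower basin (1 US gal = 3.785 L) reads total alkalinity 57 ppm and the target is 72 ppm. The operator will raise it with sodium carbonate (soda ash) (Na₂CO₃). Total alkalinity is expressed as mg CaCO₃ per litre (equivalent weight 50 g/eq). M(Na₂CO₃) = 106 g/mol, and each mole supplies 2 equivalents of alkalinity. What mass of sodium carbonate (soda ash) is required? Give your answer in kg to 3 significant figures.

(a) 3.14 ppm; (b) 14.8 kg

(a) Volume: 122,000 US gal × 3.785 L/gal = 461,770 L.
(a) Available chlorine delivered: 1890 g × 0.767 = 1450 g as Cl₂.
(a) Concentration rise: 1450 g / 461,770 L = 3.139 mg/L = 3.14 ppm.

(b) Volume: 246,000 US gal × 3.785 L/gal = 931,110 L.
(b) Alkalinity to add: (72 − 57) = 15 mg/L as CaCO₃ × 931,110 L = 13,970 g as CaCO₃.
(b) Equivalents: 13,970 g ÷ 50 g/eq = 279.3 eq.
(b) Each mole of Na₂CO₃ supplies 2 eq, so 279.3 / 2 = 139.7 mol.
(b) Mass: 139.7 mol × 106 g/mol = 14,800 g.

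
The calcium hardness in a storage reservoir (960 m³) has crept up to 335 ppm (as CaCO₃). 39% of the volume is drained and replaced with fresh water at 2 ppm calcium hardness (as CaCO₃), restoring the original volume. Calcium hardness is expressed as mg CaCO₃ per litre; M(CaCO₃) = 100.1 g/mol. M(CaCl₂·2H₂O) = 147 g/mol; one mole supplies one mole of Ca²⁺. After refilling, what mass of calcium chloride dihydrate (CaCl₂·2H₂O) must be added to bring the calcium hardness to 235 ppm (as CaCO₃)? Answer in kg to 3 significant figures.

Volume: 960 m³ = 960,000 L.
After draining 39% and refilling: 335 × 0.61 + 2 × 0.39 = 205.13 ppm.
Deficit to target: 235 − 205.13 = 29.87 mg/L.
As CaCO₃: 29.87 mg/L × 960,000 L = 28,680 g; ÷ 100.1 = 286.5 mol Ca²⁺.
Mass: 286.5 × 147 = 42,110 g.

42.1 kg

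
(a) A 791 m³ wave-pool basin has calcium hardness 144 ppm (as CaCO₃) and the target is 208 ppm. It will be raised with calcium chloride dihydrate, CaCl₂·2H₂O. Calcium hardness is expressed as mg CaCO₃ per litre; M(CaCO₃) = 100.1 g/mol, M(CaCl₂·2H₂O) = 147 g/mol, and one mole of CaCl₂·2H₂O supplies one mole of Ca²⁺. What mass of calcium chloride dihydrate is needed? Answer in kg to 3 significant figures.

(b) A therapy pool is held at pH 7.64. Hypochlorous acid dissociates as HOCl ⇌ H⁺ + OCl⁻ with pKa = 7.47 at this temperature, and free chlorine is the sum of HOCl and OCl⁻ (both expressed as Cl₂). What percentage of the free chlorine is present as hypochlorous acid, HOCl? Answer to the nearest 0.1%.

(a) 74.3 kg; (b) 40.3%

(a) Volume: 791 m³ = 791,000 L.
(a) Hardness to add: (208 − 144) = 64 mg/L as CaCO₃ × 791,000 L = 50,620 g as CaCO₃.
(a) Moles of Ca²⁺ (1 mol Ca²⁺ ≡ 1 mol CaCO₃): 50,620 / 100.1 g/mol = 505.7 mol.
(a) Mass of CaCl₂·2H₂O: 505.7 × 147 = 74,340 g.

(b) [OCl⁻]/[HOCl] = 10^(pH − pKa) = 10^(7.64 − 7.47) = 10^0.17 = 1.479.
(b) Fraction as HOCl = 1 / (1 + 1.479) = 0.4034.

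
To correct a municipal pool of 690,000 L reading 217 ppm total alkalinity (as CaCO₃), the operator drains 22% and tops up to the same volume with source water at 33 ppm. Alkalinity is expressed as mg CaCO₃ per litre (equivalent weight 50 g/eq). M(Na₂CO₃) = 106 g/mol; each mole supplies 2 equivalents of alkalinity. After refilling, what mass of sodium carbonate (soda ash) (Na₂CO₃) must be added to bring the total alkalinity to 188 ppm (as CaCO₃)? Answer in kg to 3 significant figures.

After draining 22% and refilling: 217 × 0.78 + 33 × 0.22 = 176.52 ppm.
Deficit to target: 188 − 176.52 = 11.48 mg/L.
As CaCO₃: 11.48 mg/L × 690,000 L = 7921 g; ÷ 50 g/eq ÷ 2 = 79.21 mol Na₂CO₃.
Mass: 79.21 × 106 = 8396 g.

8.40 kg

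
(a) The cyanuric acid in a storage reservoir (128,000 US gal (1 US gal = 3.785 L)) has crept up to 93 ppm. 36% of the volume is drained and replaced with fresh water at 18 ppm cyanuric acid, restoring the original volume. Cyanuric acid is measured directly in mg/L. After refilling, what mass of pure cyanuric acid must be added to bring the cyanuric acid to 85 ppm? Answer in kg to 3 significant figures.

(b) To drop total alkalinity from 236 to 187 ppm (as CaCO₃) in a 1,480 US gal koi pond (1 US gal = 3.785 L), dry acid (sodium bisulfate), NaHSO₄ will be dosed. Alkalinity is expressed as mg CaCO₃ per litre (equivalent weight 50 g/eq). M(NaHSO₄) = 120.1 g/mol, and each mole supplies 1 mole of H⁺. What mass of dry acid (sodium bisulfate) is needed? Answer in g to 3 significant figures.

(a) 9.21 kg; (b) 659 g

(a) Volume: 128,000 US gal × 3.785 L/gal = 484,480 L.
(a) After draining 36% and refilling: 93 × 0.64 + 18 × 0.36 = 66 ppm.
(a) Deficit to target: 85 − 66 = 19 mg/L.
(a) Mass: 19 mg/L × 484,480 L = 9205 g cyanuric acid.

(b) Volume: 1,480 US gal × 3.785 L/gal = 5,602 L.
(b) Alkalinity to neutralize: (236 − 187) = 49 mg/L as CaCO₃ × 5,602 L = 274.5 g as CaCO₃.
(b) Equivalents of H⁺ required: 274.5 ÷ 50 g/eq = 5.49 eq = 5.49 mol NaHSO₄.
(b) Mass of NaHSO₄: 5.49 × 120.1 = 659.3 g.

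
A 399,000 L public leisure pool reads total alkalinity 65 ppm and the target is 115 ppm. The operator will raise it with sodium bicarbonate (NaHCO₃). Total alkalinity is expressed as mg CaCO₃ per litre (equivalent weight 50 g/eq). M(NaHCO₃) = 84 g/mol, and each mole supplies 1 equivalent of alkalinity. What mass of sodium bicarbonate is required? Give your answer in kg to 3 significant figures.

33.5 kg

Alkalinity to add: (115 − 65) = 50 mg/L as CaCO₃ × 399,000 L = 19,950 g as CaCO₃.
Equivalents: 19,950 g ÷ 50 g/eq = 399 eq.
NaHCO₃ supplies 1 eq per mole → 399 mol.
Mass: 399 mol × 84 g/mol = 33,520 g.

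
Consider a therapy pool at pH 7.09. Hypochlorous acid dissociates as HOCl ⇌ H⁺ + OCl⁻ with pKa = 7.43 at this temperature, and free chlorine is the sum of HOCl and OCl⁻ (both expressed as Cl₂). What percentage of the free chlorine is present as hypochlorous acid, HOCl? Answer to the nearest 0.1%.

68.6%

[OCl⁻]/[HOCl] = 10^(pH − pKa) = 10^(7.09 − 7.43) = 10^-0.34 = 0.4571.
Fraction as HOCl = 1 / (1 + 0.4571) = 0.6863.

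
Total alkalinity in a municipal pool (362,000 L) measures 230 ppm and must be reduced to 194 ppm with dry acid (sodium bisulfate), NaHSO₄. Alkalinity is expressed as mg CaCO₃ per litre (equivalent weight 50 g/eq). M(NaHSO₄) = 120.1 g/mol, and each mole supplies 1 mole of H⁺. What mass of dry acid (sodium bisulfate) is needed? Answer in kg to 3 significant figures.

Alkalinity to neutralize: (230 − 194) = 36 mg/L as CaCO₃ × 362,000 L = 13,030 g as CaCO₃.
Equivalents of H⁺ required: 13,030 ÷ 50 g/eq = 260.6 eq = 260.6 mol NaHSO₄.
Mass of NaHSO₄: 260.6 × 120.1 = 31,300 g.

31.3 kg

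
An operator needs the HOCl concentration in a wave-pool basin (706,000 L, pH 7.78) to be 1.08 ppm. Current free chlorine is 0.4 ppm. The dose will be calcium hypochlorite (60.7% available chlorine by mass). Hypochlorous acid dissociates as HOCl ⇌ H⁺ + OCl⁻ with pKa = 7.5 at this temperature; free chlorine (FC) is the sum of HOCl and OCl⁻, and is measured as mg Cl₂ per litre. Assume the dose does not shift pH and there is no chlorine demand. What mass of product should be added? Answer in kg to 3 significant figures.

[OCl⁻]/[HOCl] = 10^(pH − pKa) = 10^(7.78 − 7.5) = 1.905; fraction as HOCl = 1/(1 + 1.905) = 0.3442.
Free chlorine required for 1.08 ppm HOCl: 1.08 / 0.3442 = 3.138 ppm.
FC to add: 3.138 − 0.4 = 2.738 mg/L as Cl₂.
Cl₂ equivalent: 2.738 mg/L × 706,000 L = 1933 g.
Product at 60.7% available Cl: 1933 / 0.607 = 3184 g.

3.18 kg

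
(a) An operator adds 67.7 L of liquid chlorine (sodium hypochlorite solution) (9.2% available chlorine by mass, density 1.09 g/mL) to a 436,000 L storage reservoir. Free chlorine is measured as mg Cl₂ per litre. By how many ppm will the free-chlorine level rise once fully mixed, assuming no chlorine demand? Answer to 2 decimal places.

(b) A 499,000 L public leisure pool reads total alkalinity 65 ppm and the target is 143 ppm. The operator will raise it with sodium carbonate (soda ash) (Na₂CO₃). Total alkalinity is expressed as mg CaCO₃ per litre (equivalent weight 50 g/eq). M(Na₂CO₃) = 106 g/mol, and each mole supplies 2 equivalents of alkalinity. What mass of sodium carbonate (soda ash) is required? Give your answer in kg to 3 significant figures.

(a) Mass of solution: 67.7 L × 1000 mL/L × 1.09 g/mL = 73,790 g.
(a) Available chlorine delivered: 73,790 g × 0.092 = 6789 g as Cl₂.
(a) Concentration rise: 6789 g / 436,000 L = 15.57 mg/L = 15.57 ppm.

(b) Alkalinity to add: (143 − 65) = 78 mg/L as CaCO₃ × 499,000 L = 38,920 g as CaCO₃.
(b) Equivalents: 38,920 g ÷ 50 g/eq = 778.4 eq.
(b) Each mole of Na₂CO₃ supplies 2 eq, so 778.4 / 2 = 389.2 mol.
(b) Mass: 389.2 mol × 106 g/mol = 41,260 g.

(a) 15.57 ppm; (b) 41.3 kg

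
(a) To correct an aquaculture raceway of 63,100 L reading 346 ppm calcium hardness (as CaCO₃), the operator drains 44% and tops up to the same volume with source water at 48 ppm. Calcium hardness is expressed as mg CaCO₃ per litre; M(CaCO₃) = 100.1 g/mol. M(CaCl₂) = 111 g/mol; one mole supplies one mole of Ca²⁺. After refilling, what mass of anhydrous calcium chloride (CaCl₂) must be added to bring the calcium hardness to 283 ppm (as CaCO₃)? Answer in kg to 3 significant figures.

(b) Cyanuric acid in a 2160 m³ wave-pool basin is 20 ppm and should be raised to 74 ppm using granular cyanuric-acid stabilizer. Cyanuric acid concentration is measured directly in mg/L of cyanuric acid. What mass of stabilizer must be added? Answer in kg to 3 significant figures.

(a) 4.77 kg; (b) 117 kg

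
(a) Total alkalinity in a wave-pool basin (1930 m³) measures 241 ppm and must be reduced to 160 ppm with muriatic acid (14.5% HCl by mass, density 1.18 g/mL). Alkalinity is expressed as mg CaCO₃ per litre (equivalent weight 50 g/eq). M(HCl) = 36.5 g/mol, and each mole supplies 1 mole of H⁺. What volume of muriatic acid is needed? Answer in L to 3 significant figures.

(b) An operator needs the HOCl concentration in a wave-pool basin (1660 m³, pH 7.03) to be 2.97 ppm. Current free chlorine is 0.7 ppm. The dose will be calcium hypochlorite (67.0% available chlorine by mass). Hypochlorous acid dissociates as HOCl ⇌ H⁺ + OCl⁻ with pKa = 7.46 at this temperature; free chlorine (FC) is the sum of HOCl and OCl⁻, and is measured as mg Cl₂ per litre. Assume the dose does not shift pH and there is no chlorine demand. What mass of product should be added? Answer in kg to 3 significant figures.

(a) Volume: 1930 m³ = 1,930,000 L.
(a) Alkalinity to neutralize: (241 − 160) = 81 mg/L as CaCO₃ × 1,930,000 L = 156,300 g as CaCO₃.
(a) Equivalents of H⁺ required: 156,300 ÷ 50 g/eq = 3127 eq = 3127 mol HCl.
(a) Mass of HCl: 3127 × 36.5 = 114,100 g.
(a) Mass of 14.5% solution: 114,100 / 0.145 = 787,000 g.
(a) Volume: 787,000 g ÷ 1.18 g/mL = 667,000 mL.

(b) Volume: 1660 m³ = 1,660,000 L.
(b) [OCl⁻]/[HOCl] = 10^(pH − pKa) = 10^(7.03 − 7.46) = 0.3715; fraction as HOCl = 1/(1 + 0.3715) = 0.7291.
(b) Free chlorine required for 2.97 ppm HOCl: 2.97 / 0.7291 = 4.073 ppm.
(b) FC to add: 4.073 − 0.7 = 3.373 mg/L as Cl₂.
(b) Cl₂ equivalent: 3.373 mg/L × 1,660,000 L = 5600 g.
(b) Product at 67.0% available Cl: 5600 / 0.67 = 8358 g.

(a) 667 L; (b) 8.36 kg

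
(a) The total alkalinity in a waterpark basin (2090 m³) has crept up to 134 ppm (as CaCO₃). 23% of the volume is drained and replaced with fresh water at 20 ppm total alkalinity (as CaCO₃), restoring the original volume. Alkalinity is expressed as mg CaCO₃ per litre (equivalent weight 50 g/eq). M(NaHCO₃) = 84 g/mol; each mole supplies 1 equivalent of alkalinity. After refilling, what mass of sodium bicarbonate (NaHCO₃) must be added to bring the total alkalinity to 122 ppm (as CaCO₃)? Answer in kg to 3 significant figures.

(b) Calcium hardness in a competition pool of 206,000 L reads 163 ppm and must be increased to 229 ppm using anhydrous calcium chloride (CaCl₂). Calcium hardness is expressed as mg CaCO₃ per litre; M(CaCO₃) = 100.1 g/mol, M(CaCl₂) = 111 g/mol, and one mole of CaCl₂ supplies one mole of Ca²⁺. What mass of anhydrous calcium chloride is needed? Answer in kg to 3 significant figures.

(a) Volume: 2090 m³ = 2,090,000 L.
(a) After draining 23% and refilling: 134 × 0.77 + 20 × 0.23 = 107.78 ppm.
(a) Deficit to target: 122 − 107.78 = 14.22 mg/L.
(a) As CaCO₃: 14.22 mg/L × 2,090,000 L = 29,720 g; ÷ 50 g/eq ÷ 1 = 594.4 mol NaHCO₃.
(a) Mass: 594.4 × 84 = 49,930 g.

(b) Hardness to add: (229 − 163) = 66 mg/L as CaCO₃ × 206,000 L = 13,600 g as CaCO₃.
(b) Moles of Ca²⁺ (1 mol Ca²⁺ ≡ 1 mol CaCO₃): 13,600 / 100.1 g/mol = 135.8 mol.
(b) Mass of CaCl₂: 135.8 × 111 = 15,080 g.

(a) 49.9 kg; (b) 15.1 kg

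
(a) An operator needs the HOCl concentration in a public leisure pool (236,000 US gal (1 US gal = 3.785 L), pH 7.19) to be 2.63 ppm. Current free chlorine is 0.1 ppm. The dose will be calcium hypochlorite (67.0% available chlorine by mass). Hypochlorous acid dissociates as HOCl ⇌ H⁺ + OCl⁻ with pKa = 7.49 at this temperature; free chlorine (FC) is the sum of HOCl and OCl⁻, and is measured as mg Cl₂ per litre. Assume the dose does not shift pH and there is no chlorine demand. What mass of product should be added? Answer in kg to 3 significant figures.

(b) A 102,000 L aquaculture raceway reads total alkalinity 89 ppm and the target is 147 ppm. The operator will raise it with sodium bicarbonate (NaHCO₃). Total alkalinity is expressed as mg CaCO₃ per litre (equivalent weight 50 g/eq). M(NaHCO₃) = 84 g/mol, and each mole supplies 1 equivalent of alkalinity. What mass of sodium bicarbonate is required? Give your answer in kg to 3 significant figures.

(a) 5.13 kg; (b) 9.94 kg

(a) Volume: 236,000 US gal × 3.785 L/gal = 893,260 L.
(a) [OCl⁻]/[HOCl] = 10^(pH − pKa) = 10^(7.19 − 7.49) = 0.5012; fraction as HOCl = 1/(1 + 0.5012) = 0.6661.
(a) Free chlorine required for 2.63 ppm HOCl: 2.63 / 0.6661 = 3.948 ppm.
(a) FC to add: 3.948 − 0.1 = 3.848 mg/L as Cl₂.
(a) Cl₂ equivalent: 3.848 mg/L × 893,260 L = 3437 g.
(a) Product at 67.0% available Cl: 3437 / 0.67 = 5130 g.

(b) Alkalinity to add: (147 − 89) = 58 mg/L as CaCO₃ × 102,000 L = 5916 g as CaCO₃.
(b) Equivalents: 5916 g ÷ 50 g/eq = 118.3 eq.
(b) NaHCO₃ supplies 1 eq per mole → 118.3 mol.
(b) Mass: 118.3 mol × 84 g/mol = 9939 g.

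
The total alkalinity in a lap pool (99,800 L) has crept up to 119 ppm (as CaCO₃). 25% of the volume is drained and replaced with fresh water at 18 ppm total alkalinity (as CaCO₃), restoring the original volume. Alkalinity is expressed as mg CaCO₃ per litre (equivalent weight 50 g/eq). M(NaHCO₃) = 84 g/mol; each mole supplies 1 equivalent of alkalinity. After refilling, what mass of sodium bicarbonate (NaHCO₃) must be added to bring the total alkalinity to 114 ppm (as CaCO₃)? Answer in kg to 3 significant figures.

3.40 kg

After draining 25% and refilling: 119 × 0.75 + 18 × 0.25 = 93.75 ppm.
Deficit to target: 114 − 93.75 = 20.25 mg/L.
As CaCO₃: 20.25 mg/L × 99,800 L = 2021 g; ÷ 50 g/eq ÷ 1 = 40.42 mol NaHCO₃.
Mass: 40.42 × 84 = 3395 g.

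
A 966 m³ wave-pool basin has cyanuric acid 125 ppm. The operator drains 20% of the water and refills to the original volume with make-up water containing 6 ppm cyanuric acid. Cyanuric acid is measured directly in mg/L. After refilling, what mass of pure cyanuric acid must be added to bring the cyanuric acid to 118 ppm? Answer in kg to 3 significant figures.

Volume: 966 m³ = 966,000 L.
After draining 20% and refilling: 125 × 0.80 + 6 × 0.20 = 101.2 ppm.
Deficit to target: 118 − 101.2 = 16.8 mg/L.
Mass: 16.8 mg/L × 966,000 L = 16,230 g cyanuric acid.

16.2 kg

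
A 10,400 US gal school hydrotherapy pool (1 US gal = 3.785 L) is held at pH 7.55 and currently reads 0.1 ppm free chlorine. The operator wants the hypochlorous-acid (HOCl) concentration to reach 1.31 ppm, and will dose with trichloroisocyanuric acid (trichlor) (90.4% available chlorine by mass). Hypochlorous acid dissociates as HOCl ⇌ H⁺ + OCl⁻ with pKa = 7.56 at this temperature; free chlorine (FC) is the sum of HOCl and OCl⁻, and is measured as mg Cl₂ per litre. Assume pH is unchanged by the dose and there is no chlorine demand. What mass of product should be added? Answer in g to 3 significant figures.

Volume: 10,400 US gal × 3.785 L/gal = 39,364 L.
[OCl⁻]/[HOCl] = 10^(pH − pKa) = 10^(7.55 − 7.56) = 0.9772; fraction as HOCl = 1/(1 + 0.9772) = 0.5058.
Free chlorine required for 1.31 ppm HOCl: 1.31 / 0.5058 = 2.59 ppm.
FC to add: 2.59 − 0.1 = 2.49 mg/L as Cl₂.
Cl₂ equivalent: 2.49 mg/L × 39,364 L = 98.02 g.
Product at 90.4% available Cl: 98.02 / 0.904 = 108.4 g.

108 g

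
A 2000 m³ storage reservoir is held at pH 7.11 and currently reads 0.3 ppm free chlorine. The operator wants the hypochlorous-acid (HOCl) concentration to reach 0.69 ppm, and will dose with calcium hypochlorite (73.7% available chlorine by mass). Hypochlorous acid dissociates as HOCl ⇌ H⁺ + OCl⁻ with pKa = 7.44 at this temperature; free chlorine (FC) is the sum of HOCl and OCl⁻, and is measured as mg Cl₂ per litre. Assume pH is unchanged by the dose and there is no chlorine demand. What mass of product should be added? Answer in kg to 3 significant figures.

1.93 kg

Volume: 2000 m³ = 2,000,000 L.
[OCl⁻]/[HOCl] = 10^(pH − pKa) = 10^(7.11 − 7.44) = 0.4677; fraction as HOCl = 1/(1 + 0.4677) = 0.6813.
Free chlorine required for 0.69 ppm HOCl: 0.69 / 0.6813 = 1.013 ppm.
FC to add: 1.013 − 0.3 = 0.7127 mg/L as Cl₂.
Cl₂ equivalent: 0.7127 mg/L × 2,000,000 L = 1425 g.
Product at 73.7% available Cl: 1425 / 0.737 = 1934 g.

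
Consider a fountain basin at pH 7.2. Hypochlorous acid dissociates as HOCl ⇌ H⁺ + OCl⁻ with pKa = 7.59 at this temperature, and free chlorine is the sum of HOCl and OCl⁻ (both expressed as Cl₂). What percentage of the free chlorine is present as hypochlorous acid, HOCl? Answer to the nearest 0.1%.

71.1%

[OCl⁻]/[HOCl] = 10^(pH − pKa) = 10^(7.2 − 7.59) = 10^-0.39 = 0.4074.
Fraction as HOCl = 1 / (1 + 0.4074) = 0.7105.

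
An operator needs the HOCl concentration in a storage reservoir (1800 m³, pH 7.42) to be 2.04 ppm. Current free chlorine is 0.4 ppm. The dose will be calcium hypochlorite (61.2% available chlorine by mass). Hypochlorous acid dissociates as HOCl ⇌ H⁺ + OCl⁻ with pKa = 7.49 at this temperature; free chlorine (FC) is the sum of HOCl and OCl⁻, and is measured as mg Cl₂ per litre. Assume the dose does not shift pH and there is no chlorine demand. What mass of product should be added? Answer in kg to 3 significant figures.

Volume: 1800 m³ = 1,800,000 L.
[OCl⁻]/[HOCl] = 10^(pH − pKa) = 10^(7.42 − 7.49) = 0.8511; fraction as HOCl = 1/(1 + 0.8511) = 0.5402.
Free chlorine required for 2.04 ppm HOCl: 2.04 / 0.5402 = 3.776 ppm.
FC to add: 3.776 − 0.4 = 3.376 mg/L as Cl₂.
Cl₂ equivalent: 3.376 mg/L × 1,800,000 L = 6077 g.
Product at 61.2% available Cl: 6077 / 0.612 = 9930 g.

9.93 kg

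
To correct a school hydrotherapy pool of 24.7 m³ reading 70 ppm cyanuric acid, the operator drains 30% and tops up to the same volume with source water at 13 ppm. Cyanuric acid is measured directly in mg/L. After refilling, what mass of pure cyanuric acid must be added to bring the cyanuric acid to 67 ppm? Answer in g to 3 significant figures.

348 g

Volume: 24.7 m³ = 24,700 L.
After draining 30% and refilling: 70 × 0.70 + 13 × 0.30 = 52.9 ppm.
Deficit to target: 67 − 52.9 = 14.1 mg/L.
Mass: 14.1 mg/L × 24,700 L = 348.3 g cyanuric acid.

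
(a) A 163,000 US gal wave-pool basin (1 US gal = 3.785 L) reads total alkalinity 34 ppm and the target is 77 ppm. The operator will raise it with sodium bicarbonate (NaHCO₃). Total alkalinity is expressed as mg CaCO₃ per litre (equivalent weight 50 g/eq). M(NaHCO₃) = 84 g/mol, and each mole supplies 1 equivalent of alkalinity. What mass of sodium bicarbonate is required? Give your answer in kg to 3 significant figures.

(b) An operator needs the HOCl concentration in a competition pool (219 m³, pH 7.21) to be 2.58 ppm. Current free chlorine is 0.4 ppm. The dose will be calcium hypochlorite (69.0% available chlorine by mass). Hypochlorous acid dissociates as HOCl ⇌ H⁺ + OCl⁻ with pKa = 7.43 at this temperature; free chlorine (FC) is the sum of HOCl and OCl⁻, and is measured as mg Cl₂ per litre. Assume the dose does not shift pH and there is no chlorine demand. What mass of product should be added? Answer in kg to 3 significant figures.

(a) 44.6 kg; (b) 1.19 kg

(a) Volume: 163,000 US gal × 3.785 L/gal = 616,955 L.
(a) Alkalinity to add: (77 − 34) = 43 mg/L as CaCO₃ × 616,955 L = 26,530 g as CaCO₃.
(a) Equivalents: 26,530 g ÷ 50 g/eq = 530.6 eq.
(a) NaHCO₃ supplies 1 eq per mole → 530.6 mol.
(a) Mass: 530.6 mol × 84 g/mol = 44,570 g.

(b) Volume: 219 m³ = 219,000 L.
(b) [OCl⁻]/[HOCl] = 10^(pH − pKa) = 10^(7.21 − 7.43) = 0.6026; fraction as HOCl = 1/(1 + 0.6026) = 0.624.
(b) Free chlorine required for 2.58 ppm HOCl: 2.58 / 0.624 = 4.135 ppm.
(b) FC to add: 4.135 − 0.4 = 3.735 mg/L as Cl₂.
(b) Cl₂ equivalent: 3.735 mg/L × 219,000 L = 817.9 g.
(b) Product at 69.0% available Cl: 817.9 / 0.69 = 1185 g.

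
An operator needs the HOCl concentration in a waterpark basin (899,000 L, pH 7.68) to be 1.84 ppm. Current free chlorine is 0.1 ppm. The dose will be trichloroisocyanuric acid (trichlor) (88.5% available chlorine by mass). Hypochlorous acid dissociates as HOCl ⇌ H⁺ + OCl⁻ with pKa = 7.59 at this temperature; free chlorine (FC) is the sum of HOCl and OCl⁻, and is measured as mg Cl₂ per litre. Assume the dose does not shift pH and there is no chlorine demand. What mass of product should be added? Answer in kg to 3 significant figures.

4.07 kg

[OCl⁻]/[HOCl] = 10^(pH − pKa) = 10^(7.68 − 7.59) = 1.23; fraction as HOCl = 1/(1 + 1.23) = 0.4484.
Free chlorine required for 1.84 ppm HOCl: 1.84 / 0.4484 = 4.104 ppm.
FC to add: 4.104 − 0.1 = 4.004 mg/L as Cl₂.
Cl₂ equivalent: 4.004 mg/L × 899,000 L = 3599 g.
Product at 88.5% available Cl: 3599 / 0.885 = 4067 g.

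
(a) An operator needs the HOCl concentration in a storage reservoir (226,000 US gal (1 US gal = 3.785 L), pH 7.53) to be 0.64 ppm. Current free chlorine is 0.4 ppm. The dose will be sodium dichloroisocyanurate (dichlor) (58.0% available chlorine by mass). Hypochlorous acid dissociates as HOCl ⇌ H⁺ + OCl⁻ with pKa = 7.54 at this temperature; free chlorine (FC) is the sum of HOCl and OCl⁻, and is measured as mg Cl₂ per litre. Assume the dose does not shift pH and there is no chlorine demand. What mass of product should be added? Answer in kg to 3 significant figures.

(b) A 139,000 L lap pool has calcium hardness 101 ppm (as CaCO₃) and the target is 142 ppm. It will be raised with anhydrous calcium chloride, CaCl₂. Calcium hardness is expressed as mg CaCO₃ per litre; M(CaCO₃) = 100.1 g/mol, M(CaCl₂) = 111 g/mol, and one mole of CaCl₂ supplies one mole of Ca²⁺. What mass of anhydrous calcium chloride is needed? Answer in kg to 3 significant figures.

(a) 1.28 kg; (b) 6.32 kg

(a) Volume: 226,000 US gal × 3.785 L/gal = 855,410 L.
(a) [OCl⁻]/[HOCl] = 10^(pH − pKa) = 10^(7.53 − 7.54) = 0.9772; fraction as HOCl = 1/(1 + 0.9772) = 0.5058.
(a) Free chlorine required for 0.64 ppm HOCl: 0.64 / 0.5058 = 1.265 ppm.
(a) FC to add: 1.265 − 0.4 = 0.8654 mg/L as Cl₂.
(a) Cl₂ equivalent: 0.8654 mg/L × 855,410 L = 740.3 g.
(a) Product at 58.0% available Cl: 740.3 / 0.58 = 1276 g.

(b) Hardness to add: (142 − 101) = 41 mg/L as CaCO₃ × 139,000 L = 5699 g as CaCO₃.
(b) Moles of Ca²⁺ (1 mol Ca²⁺ ≡ 1 mol CaCO₃): 5699 / 100.1 g/mol = 56.93 mol.
(b) Mass of CaCl₂: 56.93 × 111 = 6320 g.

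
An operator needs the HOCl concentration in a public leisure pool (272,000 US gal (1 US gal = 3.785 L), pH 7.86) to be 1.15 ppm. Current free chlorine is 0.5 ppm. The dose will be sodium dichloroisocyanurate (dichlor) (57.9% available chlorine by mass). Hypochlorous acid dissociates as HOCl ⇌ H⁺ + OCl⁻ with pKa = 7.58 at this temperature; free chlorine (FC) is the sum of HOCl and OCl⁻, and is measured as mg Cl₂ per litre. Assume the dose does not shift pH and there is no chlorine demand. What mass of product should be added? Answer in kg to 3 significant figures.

5.05 kg

Volume: 272,000 US gal × 3.785 L/gal = 1,029,520 L.
[OCl⁻]/[HOCl] = 10^(pH − pKa) = 10^(7.86 − 7.58) = 1.905; fraction as HOCl = 1/(1 + 1.905) = 0.3442.
Free chlorine required for 1.15 ppm HOCl: 1.15 / 0.3442 = 3.341 ppm.
FC to add: 3.341 − 0.5 = 2.841 mg/L as Cl₂.
Cl₂ equivalent: 2.841 mg/L × 1,029,520 L = 2925 g.
Product at 57.9% available Cl: 2925 / 0.579 = 5052 g.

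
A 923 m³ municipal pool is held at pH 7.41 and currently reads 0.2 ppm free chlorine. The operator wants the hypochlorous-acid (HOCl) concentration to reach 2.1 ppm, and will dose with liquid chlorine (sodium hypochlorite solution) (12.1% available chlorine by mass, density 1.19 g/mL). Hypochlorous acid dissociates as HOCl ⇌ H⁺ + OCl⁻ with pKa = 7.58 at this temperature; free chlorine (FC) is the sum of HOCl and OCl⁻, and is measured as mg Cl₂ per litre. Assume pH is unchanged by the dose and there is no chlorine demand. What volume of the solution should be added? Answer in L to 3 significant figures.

21.3 L

Volume: 923 m³ = 923,000 L.
[OCl⁻]/[HOCl] = 10^(pH − pKa) = 10^(7.41 − 7.58) = 0.6761; fraction as HOCl = 1/(1 + 0.6761) = 0.5966.
Free chlorine required for 2.1 ppm HOCl: 2.1 / 0.5966 = 3.52 ppm.
FC to add: 3.52 − 0.2 = 3.32 mg/L as Cl₂.
Cl₂ equivalent: 3.32 mg/L × 923,000 L = 3064 g.
Product at 12.1% available Cl: 3064 / 0.121 = 25,320 g.
Volume: 25,320 g ÷ 1.19 g/mL = 21,280 mL.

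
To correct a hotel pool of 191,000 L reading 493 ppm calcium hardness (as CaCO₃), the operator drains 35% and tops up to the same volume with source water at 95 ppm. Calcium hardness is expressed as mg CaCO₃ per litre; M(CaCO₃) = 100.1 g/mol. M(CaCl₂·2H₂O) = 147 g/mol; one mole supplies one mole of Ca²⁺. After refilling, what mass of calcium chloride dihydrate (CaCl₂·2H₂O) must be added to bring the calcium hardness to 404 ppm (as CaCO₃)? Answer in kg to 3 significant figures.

14.1 kg

After draining 35% and refilling: 493 × 0.65 + 95 × 0.35 = 353.7 ppm.
Deficit to target: 404 − 353.7 = 50.3 mg/L.
As CaCO₃: 50.3 mg/L × 191,000 L = 9607 g; ÷ 100.1 = 95.98 mol Ca²⁺.
Mass: 95.98 × 147 = 14,110 g.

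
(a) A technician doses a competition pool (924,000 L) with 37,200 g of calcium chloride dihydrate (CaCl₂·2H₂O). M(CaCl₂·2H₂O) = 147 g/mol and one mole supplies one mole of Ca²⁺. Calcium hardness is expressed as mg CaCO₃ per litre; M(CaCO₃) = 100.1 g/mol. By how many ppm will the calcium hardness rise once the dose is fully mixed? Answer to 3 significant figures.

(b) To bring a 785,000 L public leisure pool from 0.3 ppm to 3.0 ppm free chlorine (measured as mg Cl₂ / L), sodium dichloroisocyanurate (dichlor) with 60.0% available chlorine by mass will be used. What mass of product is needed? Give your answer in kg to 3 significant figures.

(a) Moles of Ca²⁺: 37,200 g ÷ 147 g/mol = 253.1 mol.
(a) As CaCO₃: 253.1 mol × 100.1 g/mol = 25,330 g.
(a) Rise: 25,330 g / 924,000 L × 1000 = 27.41 mg/L.

(b) Chlorine deficit: 3.0 − 0.3 = 2.7 ppm = 2.7 mg/L as Cl₂.
(b) Cl₂ equivalent needed: 2.7 mg/L × 785,000 L = 2,120,000 mg = 2120 g.
(b) Product at 60.0% available chlorine: 2120 / 0.6 = 3532 g.

(a) 27.4 ppm; (b) 3.53 kg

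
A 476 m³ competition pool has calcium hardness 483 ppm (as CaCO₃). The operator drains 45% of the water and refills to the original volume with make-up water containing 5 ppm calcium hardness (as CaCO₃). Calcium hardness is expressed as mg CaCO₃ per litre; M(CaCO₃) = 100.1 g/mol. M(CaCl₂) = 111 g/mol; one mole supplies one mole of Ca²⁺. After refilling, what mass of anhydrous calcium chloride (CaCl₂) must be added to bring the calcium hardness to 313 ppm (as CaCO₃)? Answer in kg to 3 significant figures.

23.8 kg

Volume: 476 m³ = 476,000 L.
After draining 45% and refilling: 483 × 0.55 + 5 × 0.45 = 267.9 ppm.
Deficit to target: 313 − 267.9 = 45.1 mg/L.
As CaCO₃: 45.1 mg/L × 476,000 L = 21,470 g; ÷ 100.1 = 214.5 mol Ca²⁺.
Mass: 214.5 × 111 = 23,810 g.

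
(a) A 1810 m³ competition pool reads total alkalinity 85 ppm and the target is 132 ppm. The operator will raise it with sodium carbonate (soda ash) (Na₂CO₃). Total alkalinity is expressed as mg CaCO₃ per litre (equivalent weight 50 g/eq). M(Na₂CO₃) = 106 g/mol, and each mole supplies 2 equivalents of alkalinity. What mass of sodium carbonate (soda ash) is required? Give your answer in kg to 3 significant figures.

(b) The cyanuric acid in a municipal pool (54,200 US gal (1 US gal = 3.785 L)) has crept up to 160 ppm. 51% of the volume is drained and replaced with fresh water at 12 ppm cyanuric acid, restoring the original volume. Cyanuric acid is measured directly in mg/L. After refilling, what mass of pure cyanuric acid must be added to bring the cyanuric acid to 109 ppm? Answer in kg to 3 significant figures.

(a) 90.2 kg; (b) 5.02 kg

(a) Volume: 1810 m³ = 1,810,000 L.
(a) Alkalinity to add: (132 − 85) = 47 mg/L as CaCO₃ × 1,810,000 L = 85,070 g as CaCO₃.
(a) Equivalents: 85,070 g ÷ 50 g/eq = 1701 eq.
(a) Each mole of Na₂CO₃ supplies 2 eq, so 1701 / 2 = 850.7 mol.
(a) Mass: 850.7 mol × 106 g/mol = 90,170 g.

(b) Volume: 54,200 US gal × 3.785 L/gal = 205,147 L.
(b) After draining 51% and refilling: 160 × 0.49 + 12 × 0.51 = 84.52 ppm.
(b) Deficit to target: 109 − 84.52 = 24.48 mg/L.
(b) Mass: 24.48 mg/L × 205,147 L = 5022 g cyanuric acid.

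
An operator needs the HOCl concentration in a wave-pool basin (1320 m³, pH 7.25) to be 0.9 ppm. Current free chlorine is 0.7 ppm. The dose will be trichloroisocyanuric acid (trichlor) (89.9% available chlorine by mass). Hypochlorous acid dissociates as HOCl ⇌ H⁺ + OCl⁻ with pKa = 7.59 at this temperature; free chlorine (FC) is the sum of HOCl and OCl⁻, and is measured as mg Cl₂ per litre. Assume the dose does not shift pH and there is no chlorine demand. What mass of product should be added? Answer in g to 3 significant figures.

Volume: 1320 m³ = 1,320,000 L.
[OCl⁻]/[HOCl] = 10^(pH − pKa) = 10^(7.25 − 7.59) = 0.4571; fraction as HOCl = 1/(1 + 0.4571) = 0.6863.
Free chlorine required for 0.9 ppm HOCl: 0.9 / 0.6863 = 1.311 ppm.
FC to add: 1.311 − 0.7 = 0.6114 mg/L as Cl₂.
Cl₂ equivalent: 0.6114 mg/L × 1,320,000 L = 807 g.
Product at 89.9% available Cl: 807 / 0.899 = 897.7 g.

898 g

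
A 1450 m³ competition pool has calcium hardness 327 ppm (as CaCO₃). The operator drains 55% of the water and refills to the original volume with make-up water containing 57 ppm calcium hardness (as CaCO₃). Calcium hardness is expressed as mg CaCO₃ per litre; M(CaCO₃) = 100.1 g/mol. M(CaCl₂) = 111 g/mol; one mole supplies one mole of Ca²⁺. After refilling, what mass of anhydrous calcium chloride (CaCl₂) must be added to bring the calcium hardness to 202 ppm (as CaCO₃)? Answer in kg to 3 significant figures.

Volume: 1450 m³ = 1,450,000 L.
After draining 55% and refilling: 327 × 0.45 + 57 × 0.55 = 178.5 ppm.
Deficit to target: 202 − 178.5 = 23.5 mg/L.
As CaCO₃: 23.5 mg/L × 1,450,000 L = 34,080 g; ÷ 100.1 = 340.4 mol Ca²⁺.
Mass: 340.4 × 111 = 37,790 g.

37.8 kg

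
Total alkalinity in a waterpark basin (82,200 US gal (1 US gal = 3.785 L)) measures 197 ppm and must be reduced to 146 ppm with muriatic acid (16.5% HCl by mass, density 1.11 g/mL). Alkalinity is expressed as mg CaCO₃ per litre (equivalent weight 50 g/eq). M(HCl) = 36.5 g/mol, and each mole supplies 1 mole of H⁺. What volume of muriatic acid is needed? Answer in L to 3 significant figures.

63.2 L

Volume: 82,200 US gal × 3.785 L/gal = 311,127 L.
Alkalinity to neutralize: (197 − 146) = 51 mg/L as CaCO₃ × 311,127 L = 15,870 g as CaCO₃.
Equivalents of H⁺ required: 15,870 ÷ 50 g/eq = 317.3 eq = 317.3 mol HCl.
Mass of HCl: 317.3 × 36.5 = 11,580 g.
Mass of 16.5% solution: 11,580 / 0.165 = 70,200 g.
Volume: 70,200 g ÷ 1.11 g/mL = 63,240 mL.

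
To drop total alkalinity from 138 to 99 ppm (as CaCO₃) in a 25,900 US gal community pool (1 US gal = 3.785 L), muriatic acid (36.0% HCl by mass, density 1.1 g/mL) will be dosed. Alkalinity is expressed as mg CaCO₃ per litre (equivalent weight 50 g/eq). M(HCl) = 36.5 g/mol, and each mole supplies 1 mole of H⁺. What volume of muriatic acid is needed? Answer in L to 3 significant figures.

7.05 L

Volume: 25,900 US gal × 3.785 L/gal = 98,032 L.
Alkalinity to neutralize: (138 − 99) = 39 mg/L as CaCO₃ × 98,032 L = 3823 g as CaCO₃.
Equivalents of H⁺ required: 3823 ÷ 50 g/eq = 76.46 eq = 76.46 mol HCl.
Mass of HCl: 76.46 × 36.5 = 2791 g.
Mass of 36.0% solution: 2791 / 0.36 = 7753 g.
Volume: 7753 g ÷ 1.1 g/mL = 7048 mL.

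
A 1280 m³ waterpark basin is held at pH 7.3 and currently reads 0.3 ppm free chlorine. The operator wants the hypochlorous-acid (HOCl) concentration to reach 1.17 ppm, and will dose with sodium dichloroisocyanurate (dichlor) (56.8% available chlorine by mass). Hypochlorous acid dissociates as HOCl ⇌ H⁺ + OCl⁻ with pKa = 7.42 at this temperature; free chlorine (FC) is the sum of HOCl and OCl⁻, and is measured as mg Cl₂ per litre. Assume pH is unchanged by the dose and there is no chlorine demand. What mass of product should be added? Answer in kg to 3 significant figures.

3.96 kg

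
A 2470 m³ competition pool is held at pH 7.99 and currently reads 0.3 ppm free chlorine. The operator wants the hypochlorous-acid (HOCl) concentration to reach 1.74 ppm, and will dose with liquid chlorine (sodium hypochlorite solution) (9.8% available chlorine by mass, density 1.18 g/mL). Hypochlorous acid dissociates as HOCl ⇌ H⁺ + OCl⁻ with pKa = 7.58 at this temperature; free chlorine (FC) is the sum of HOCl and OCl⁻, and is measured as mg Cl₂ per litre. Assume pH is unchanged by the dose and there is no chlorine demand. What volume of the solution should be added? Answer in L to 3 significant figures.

Volume: 2470 m³ = 2,470,000 L.
[OCl⁻]/[HOCl] = 10^(pH − pKa) = 10^(7.99 − 7.58) = 2.57; fraction as HOCl = 1/(1 + 2.57) = 0.2801.
Free chlorine required for 1.74 ppm HOCl: 1.74 / 0.2801 = 6.212 ppm.
FC to add: 6.212 − 0.3 = 5.912 mg/L as Cl₂.
Cl₂ equivalent: 5.912 mg/L × 2,470,000 L = 14,600 g.
Product at 9.8% available Cl: 14,600 / 0.098 = 149,000 g.
Volume: 149,000 g ÷ 1.18 g/mL = 126,300 mL.

126 L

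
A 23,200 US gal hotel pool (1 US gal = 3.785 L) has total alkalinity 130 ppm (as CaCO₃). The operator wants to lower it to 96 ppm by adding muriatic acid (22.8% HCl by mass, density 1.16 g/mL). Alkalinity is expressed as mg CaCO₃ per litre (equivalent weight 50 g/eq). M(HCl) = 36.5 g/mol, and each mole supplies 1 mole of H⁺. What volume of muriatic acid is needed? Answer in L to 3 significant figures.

Volume: 23,200 US gal × 3.785 L/gal = 87,812 L.
Alkalinity to neutralize: (130 − 96) = 34 mg/L as CaCO₃ × 87,812 L = 2986 g as CaCO₃.
Equivalents of H⁺ required: 2986 ÷ 50 g/eq = 59.71 eq = 59.71 mol HCl.
Mass of HCl: 59.71 × 36.5 = 2179 g.
Mass of 22.8% solution: 2179 / 0.228 = 9559 g.
Volume: 9559 g ÷ 1.16 g/mL = 8241 mL.

8.24 L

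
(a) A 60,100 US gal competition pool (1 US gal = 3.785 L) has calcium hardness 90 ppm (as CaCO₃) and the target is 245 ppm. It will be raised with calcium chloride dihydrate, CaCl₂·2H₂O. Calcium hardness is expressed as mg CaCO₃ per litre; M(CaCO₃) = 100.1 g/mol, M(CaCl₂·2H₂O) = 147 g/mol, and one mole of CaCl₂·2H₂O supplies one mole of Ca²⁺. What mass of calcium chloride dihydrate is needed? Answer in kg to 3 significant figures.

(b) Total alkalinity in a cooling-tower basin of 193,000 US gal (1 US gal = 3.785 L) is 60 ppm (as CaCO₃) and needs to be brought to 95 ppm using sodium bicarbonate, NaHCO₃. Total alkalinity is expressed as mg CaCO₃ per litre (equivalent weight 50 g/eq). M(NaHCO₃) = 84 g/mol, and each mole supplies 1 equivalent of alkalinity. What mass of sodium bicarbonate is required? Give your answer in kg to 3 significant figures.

(a) 51.8 kg; (b) 43.0 kg

(a) Volume: 60,100 US gal × 3.785 L/gal = 227,478 L.
(a) Hardness to add: (245 − 90) = 155 mg/L as CaCO₃ × 227,478 L = 35,260 g as CaCO₃.
(a) Moles of Ca²⁺ (1 mol Ca²⁺ ≡ 1 mol CaCO₃): 35,260 / 100.1 g/mol = 352.2 mol.
(a) Mass of CaCl₂·2H₂O: 352.2 × 147 = 51,780 g.

(b) Volume: 193,000 US gal × 3.785 L/gal = 730,505 L.
(b) Alkalinity to add: (95 − 60) = 35 mg/L as CaCO₃ × 730,505 L = 25,570 g as CaCO₃.
(b) Equivalents: 25,570 g ÷ 50 g/eq = 511.4 eq.
(b) NaHCO₃ supplies 1 eq per mole → 511.4 mol.
(b) Mass: 511.4 mol × 84 g/mol = 42,950 g.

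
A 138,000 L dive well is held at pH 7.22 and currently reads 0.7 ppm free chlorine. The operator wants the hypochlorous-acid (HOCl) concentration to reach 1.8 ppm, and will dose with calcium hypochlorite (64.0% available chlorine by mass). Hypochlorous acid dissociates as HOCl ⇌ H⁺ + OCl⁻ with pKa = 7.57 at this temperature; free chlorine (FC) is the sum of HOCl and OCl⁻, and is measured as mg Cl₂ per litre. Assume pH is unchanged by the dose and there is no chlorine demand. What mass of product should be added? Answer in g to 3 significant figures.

411 g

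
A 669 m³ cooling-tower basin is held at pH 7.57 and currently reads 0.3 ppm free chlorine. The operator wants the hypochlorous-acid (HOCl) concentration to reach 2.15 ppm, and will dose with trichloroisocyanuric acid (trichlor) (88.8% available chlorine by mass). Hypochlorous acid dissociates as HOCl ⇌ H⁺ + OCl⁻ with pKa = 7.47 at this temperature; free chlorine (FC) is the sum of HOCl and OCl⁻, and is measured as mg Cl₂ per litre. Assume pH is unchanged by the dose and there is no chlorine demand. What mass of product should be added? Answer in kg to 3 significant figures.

Volume: 669 m³ = 669,000 L.
[OCl⁻]/[HOCl] = 10^(pH − pKa) = 10^(7.57 − 7.47) = 1.259; fraction as HOCl = 1/(1 + 1.259) = 0.4427.
Free chlorine required for 2.15 ppm HOCl: 2.15 / 0.4427 = 4.857 ppm.
FC to add: 4.857 − 0.3 = 4.557 mg/L as Cl₂.
Cl₂ equivalent: 4.557 mg/L × 669,000 L = 3048 g.
Product at 88.8% available Cl: 3048 / 0.888 = 3433 g.

3.43 kg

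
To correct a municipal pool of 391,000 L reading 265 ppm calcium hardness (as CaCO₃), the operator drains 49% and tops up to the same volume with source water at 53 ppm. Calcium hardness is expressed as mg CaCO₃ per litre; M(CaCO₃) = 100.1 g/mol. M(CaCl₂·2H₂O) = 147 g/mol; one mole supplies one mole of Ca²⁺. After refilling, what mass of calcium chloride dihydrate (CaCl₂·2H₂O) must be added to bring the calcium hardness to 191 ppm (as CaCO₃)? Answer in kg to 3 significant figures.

17.2 kg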